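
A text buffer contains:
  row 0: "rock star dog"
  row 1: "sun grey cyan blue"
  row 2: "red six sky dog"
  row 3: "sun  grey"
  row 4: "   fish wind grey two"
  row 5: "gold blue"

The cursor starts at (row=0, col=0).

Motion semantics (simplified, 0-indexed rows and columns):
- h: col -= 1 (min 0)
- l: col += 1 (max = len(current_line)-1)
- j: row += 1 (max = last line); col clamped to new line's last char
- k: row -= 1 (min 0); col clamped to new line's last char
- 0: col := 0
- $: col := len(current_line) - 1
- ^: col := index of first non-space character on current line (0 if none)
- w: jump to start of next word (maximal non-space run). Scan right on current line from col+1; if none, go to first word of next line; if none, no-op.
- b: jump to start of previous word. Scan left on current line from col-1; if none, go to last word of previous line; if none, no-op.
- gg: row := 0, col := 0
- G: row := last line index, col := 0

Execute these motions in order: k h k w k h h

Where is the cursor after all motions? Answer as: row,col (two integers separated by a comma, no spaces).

After 1 (k): row=0 col=0 char='r'
After 2 (h): row=0 col=0 char='r'
After 3 (k): row=0 col=0 char='r'
After 4 (w): row=0 col=5 char='s'
After 5 (k): row=0 col=5 char='s'
After 6 (h): row=0 col=4 char='_'
After 7 (h): row=0 col=3 char='k'

Answer: 0,3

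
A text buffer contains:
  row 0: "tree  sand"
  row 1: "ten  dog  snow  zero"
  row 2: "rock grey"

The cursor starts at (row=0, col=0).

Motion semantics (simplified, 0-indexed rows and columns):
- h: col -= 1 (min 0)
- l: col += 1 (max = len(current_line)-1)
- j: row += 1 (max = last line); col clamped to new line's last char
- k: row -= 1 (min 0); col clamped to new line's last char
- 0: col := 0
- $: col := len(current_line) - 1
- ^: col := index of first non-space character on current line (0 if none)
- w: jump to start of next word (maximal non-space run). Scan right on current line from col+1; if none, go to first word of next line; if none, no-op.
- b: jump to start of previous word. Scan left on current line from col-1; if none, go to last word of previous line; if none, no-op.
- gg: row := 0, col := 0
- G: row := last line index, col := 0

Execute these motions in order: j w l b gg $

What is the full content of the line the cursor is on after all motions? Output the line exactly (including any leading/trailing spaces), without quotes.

Answer: tree  sand

Derivation:
After 1 (j): row=1 col=0 char='t'
After 2 (w): row=1 col=5 char='d'
After 3 (l): row=1 col=6 char='o'
After 4 (b): row=1 col=5 char='d'
After 5 (gg): row=0 col=0 char='t'
After 6 ($): row=0 col=9 char='d'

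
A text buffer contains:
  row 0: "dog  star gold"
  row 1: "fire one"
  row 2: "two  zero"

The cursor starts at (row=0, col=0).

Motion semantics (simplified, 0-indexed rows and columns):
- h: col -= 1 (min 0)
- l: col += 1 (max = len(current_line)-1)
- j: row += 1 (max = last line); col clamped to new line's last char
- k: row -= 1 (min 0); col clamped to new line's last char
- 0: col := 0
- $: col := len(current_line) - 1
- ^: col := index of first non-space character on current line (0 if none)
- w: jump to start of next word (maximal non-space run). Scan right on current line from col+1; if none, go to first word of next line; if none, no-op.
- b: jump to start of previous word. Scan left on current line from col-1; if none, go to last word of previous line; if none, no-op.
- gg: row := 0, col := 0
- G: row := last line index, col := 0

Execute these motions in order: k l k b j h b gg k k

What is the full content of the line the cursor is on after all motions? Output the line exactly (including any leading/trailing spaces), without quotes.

Answer: dog  star gold

Derivation:
After 1 (k): row=0 col=0 char='d'
After 2 (l): row=0 col=1 char='o'
After 3 (k): row=0 col=1 char='o'
After 4 (b): row=0 col=0 char='d'
After 5 (j): row=1 col=0 char='f'
After 6 (h): row=1 col=0 char='f'
After 7 (b): row=0 col=10 char='g'
After 8 (gg): row=0 col=0 char='d'
After 9 (k): row=0 col=0 char='d'
After 10 (k): row=0 col=0 char='d'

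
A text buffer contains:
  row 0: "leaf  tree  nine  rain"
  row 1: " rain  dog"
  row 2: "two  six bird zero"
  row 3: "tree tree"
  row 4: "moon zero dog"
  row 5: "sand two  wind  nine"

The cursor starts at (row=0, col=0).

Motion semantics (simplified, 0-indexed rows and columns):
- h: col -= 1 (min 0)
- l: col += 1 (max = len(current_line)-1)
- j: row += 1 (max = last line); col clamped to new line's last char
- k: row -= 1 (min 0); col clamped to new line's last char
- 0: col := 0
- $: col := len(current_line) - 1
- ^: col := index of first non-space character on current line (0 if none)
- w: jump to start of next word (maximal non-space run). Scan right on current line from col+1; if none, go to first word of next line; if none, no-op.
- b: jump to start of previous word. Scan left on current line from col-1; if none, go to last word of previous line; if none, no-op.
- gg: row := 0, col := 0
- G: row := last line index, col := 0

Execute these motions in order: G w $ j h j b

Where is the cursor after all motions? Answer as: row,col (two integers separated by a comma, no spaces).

Answer: 5,16

Derivation:
After 1 (G): row=5 col=0 char='s'
After 2 (w): row=5 col=5 char='t'
After 3 ($): row=5 col=19 char='e'
After 4 (j): row=5 col=19 char='e'
After 5 (h): row=5 col=18 char='n'
After 6 (j): row=5 col=18 char='n'
After 7 (b): row=5 col=16 char='n'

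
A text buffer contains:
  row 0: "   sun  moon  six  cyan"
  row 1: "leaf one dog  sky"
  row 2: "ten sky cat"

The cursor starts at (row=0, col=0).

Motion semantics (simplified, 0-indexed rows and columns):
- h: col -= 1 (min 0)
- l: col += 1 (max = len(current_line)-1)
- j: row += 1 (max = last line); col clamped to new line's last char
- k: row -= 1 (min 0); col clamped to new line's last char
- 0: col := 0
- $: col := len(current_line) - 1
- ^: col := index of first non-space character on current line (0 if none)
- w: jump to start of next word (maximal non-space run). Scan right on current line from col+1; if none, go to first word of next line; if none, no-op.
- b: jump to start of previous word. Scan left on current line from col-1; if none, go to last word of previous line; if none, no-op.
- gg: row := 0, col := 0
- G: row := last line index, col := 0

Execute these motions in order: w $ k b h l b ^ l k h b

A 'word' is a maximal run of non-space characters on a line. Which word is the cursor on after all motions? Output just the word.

Answer: sun

Derivation:
After 1 (w): row=0 col=3 char='s'
After 2 ($): row=0 col=22 char='n'
After 3 (k): row=0 col=22 char='n'
After 4 (b): row=0 col=19 char='c'
After 5 (h): row=0 col=18 char='_'
After 6 (l): row=0 col=19 char='c'
After 7 (b): row=0 col=14 char='s'
After 8 (^): row=0 col=3 char='s'
After 9 (l): row=0 col=4 char='u'
After 10 (k): row=0 col=4 char='u'
After 11 (h): row=0 col=3 char='s'
After 12 (b): row=0 col=3 char='s'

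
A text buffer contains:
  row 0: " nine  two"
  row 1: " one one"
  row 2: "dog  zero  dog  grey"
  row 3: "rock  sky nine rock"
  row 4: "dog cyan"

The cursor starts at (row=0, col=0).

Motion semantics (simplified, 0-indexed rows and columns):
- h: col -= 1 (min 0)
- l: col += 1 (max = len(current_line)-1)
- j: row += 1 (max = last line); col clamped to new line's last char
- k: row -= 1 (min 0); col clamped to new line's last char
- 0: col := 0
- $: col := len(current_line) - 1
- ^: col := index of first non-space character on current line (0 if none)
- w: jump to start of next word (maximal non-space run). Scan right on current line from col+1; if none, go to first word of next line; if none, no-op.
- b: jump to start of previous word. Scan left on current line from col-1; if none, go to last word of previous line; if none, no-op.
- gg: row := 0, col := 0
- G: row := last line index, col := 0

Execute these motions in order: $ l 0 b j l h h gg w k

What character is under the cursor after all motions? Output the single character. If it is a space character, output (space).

Answer: n

Derivation:
After 1 ($): row=0 col=9 char='o'
After 2 (l): row=0 col=9 char='o'
After 3 (0): row=0 col=0 char='_'
After 4 (b): row=0 col=0 char='_'
After 5 (j): row=1 col=0 char='_'
After 6 (l): row=1 col=1 char='o'
After 7 (h): row=1 col=0 char='_'
After 8 (h): row=1 col=0 char='_'
After 9 (gg): row=0 col=0 char='_'
After 10 (w): row=0 col=1 char='n'
After 11 (k): row=0 col=1 char='n'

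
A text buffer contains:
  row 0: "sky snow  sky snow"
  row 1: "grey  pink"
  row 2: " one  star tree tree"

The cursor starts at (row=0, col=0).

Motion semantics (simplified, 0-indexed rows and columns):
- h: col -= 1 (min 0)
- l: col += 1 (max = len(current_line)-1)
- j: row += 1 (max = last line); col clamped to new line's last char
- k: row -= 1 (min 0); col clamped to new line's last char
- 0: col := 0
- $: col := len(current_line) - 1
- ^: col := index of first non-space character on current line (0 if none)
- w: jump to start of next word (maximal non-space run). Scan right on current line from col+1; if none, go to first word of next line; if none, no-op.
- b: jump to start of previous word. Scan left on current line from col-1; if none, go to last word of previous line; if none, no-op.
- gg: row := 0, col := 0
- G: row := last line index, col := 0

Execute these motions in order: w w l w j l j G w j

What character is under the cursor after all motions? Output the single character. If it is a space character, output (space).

After 1 (w): row=0 col=4 char='s'
After 2 (w): row=0 col=10 char='s'
After 3 (l): row=0 col=11 char='k'
After 4 (w): row=0 col=14 char='s'
After 5 (j): row=1 col=9 char='k'
After 6 (l): row=1 col=9 char='k'
After 7 (j): row=2 col=9 char='r'
After 8 (G): row=2 col=0 char='_'
After 9 (w): row=2 col=1 char='o'
After 10 (j): row=2 col=1 char='o'

Answer: o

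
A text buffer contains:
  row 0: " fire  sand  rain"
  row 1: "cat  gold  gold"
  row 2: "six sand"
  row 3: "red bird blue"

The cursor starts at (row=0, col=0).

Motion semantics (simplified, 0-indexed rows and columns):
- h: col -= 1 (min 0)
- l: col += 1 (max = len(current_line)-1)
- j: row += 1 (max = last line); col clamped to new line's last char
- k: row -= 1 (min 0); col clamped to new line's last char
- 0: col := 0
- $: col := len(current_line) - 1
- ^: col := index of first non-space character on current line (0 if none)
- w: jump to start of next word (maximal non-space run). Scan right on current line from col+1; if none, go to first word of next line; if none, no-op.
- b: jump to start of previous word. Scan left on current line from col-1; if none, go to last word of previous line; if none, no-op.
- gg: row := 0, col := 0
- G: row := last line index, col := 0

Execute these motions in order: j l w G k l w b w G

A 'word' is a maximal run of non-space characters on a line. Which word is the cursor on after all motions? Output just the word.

Answer: red

Derivation:
After 1 (j): row=1 col=0 char='c'
After 2 (l): row=1 col=1 char='a'
After 3 (w): row=1 col=5 char='g'
After 4 (G): row=3 col=0 char='r'
After 5 (k): row=2 col=0 char='s'
After 6 (l): row=2 col=1 char='i'
After 7 (w): row=2 col=4 char='s'
After 8 (b): row=2 col=0 char='s'
After 9 (w): row=2 col=4 char='s'
After 10 (G): row=3 col=0 char='r'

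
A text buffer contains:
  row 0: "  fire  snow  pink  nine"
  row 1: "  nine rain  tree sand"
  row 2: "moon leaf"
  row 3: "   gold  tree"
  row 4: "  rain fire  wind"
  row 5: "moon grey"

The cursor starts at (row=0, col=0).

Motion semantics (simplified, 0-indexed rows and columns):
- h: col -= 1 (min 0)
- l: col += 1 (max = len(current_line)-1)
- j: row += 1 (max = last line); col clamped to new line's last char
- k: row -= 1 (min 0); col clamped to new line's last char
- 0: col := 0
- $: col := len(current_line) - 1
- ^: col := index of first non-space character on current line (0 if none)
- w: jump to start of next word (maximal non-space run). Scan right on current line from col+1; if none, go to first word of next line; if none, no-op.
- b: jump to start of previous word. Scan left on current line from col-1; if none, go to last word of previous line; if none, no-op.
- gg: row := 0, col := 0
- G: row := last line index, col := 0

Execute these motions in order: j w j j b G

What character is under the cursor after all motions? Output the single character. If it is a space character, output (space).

Answer: m

Derivation:
After 1 (j): row=1 col=0 char='_'
After 2 (w): row=1 col=2 char='n'
After 3 (j): row=2 col=2 char='o'
After 4 (j): row=3 col=2 char='_'
After 5 (b): row=2 col=5 char='l'
After 6 (G): row=5 col=0 char='m'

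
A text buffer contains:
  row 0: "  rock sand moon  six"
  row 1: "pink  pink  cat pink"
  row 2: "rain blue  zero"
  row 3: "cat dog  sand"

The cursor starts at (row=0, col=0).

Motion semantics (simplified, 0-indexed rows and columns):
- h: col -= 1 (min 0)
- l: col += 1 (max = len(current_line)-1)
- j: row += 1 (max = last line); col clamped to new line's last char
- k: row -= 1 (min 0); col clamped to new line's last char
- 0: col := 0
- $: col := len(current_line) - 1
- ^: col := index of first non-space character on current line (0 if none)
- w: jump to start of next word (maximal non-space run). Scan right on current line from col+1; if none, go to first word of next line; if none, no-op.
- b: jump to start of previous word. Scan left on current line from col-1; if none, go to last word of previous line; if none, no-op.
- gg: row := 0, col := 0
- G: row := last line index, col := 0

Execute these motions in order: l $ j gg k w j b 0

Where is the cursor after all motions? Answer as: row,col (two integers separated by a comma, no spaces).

Answer: 1,0

Derivation:
After 1 (l): row=0 col=1 char='_'
After 2 ($): row=0 col=20 char='x'
After 3 (j): row=1 col=19 char='k'
After 4 (gg): row=0 col=0 char='_'
After 5 (k): row=0 col=0 char='_'
After 6 (w): row=0 col=2 char='r'
After 7 (j): row=1 col=2 char='n'
After 8 (b): row=1 col=0 char='p'
After 9 (0): row=1 col=0 char='p'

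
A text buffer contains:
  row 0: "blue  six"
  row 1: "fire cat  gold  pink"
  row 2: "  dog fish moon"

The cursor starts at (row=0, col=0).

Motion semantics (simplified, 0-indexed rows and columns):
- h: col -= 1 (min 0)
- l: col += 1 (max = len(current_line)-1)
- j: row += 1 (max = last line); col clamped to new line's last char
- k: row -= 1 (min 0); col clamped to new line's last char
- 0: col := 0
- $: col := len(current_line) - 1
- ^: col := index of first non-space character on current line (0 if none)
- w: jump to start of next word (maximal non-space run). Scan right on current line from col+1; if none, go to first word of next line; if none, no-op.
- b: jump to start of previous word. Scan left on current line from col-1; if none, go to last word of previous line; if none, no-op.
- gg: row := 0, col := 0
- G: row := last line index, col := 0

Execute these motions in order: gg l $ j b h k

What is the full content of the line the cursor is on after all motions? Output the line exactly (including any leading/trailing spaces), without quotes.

Answer: blue  six

Derivation:
After 1 (gg): row=0 col=0 char='b'
After 2 (l): row=0 col=1 char='l'
After 3 ($): row=0 col=8 char='x'
After 4 (j): row=1 col=8 char='_'
After 5 (b): row=1 col=5 char='c'
After 6 (h): row=1 col=4 char='_'
After 7 (k): row=0 col=4 char='_'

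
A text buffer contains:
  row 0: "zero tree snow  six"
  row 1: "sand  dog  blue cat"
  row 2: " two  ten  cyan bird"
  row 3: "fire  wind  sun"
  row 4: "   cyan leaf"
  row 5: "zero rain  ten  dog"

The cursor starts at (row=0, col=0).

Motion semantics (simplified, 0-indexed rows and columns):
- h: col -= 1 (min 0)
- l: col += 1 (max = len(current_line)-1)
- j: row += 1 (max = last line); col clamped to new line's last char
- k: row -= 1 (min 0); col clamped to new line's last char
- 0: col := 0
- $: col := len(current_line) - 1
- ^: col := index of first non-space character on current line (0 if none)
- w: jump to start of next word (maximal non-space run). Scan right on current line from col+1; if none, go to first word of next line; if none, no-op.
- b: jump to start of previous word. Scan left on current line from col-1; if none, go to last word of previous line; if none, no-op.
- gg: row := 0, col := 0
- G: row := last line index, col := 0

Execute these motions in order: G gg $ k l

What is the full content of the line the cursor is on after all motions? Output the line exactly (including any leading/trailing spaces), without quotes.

Answer: zero tree snow  six

Derivation:
After 1 (G): row=5 col=0 char='z'
After 2 (gg): row=0 col=0 char='z'
After 3 ($): row=0 col=18 char='x'
After 4 (k): row=0 col=18 char='x'
After 5 (l): row=0 col=18 char='x'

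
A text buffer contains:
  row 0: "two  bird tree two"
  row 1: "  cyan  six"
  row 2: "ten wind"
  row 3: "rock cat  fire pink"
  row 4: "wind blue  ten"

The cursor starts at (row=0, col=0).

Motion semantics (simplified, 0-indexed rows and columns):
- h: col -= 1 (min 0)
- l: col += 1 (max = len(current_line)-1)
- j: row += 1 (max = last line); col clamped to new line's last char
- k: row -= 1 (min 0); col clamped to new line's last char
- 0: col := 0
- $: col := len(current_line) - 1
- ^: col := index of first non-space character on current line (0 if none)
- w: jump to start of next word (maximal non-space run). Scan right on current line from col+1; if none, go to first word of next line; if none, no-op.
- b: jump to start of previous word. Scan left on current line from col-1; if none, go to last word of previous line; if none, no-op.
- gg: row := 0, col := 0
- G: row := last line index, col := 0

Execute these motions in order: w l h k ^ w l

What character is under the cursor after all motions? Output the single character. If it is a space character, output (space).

Answer: i

Derivation:
After 1 (w): row=0 col=5 char='b'
After 2 (l): row=0 col=6 char='i'
After 3 (h): row=0 col=5 char='b'
After 4 (k): row=0 col=5 char='b'
After 5 (^): row=0 col=0 char='t'
After 6 (w): row=0 col=5 char='b'
After 7 (l): row=0 col=6 char='i'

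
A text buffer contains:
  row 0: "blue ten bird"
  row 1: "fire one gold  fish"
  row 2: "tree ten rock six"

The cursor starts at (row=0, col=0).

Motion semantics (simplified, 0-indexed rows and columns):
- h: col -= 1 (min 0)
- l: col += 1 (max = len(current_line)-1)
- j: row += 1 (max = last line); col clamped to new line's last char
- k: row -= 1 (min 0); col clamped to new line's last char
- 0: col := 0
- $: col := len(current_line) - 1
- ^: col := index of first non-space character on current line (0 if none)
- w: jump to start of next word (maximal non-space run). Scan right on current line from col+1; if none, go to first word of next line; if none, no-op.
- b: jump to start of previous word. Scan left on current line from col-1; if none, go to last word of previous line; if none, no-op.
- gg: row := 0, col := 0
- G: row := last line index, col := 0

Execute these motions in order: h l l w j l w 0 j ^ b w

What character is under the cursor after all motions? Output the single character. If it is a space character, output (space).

Answer: t

Derivation:
After 1 (h): row=0 col=0 char='b'
After 2 (l): row=0 col=1 char='l'
After 3 (l): row=0 col=2 char='u'
After 4 (w): row=0 col=5 char='t'
After 5 (j): row=1 col=5 char='o'
After 6 (l): row=1 col=6 char='n'
After 7 (w): row=1 col=9 char='g'
After 8 (0): row=1 col=0 char='f'
After 9 (j): row=2 col=0 char='t'
After 10 (^): row=2 col=0 char='t'
After 11 (b): row=1 col=15 char='f'
After 12 (w): row=2 col=0 char='t'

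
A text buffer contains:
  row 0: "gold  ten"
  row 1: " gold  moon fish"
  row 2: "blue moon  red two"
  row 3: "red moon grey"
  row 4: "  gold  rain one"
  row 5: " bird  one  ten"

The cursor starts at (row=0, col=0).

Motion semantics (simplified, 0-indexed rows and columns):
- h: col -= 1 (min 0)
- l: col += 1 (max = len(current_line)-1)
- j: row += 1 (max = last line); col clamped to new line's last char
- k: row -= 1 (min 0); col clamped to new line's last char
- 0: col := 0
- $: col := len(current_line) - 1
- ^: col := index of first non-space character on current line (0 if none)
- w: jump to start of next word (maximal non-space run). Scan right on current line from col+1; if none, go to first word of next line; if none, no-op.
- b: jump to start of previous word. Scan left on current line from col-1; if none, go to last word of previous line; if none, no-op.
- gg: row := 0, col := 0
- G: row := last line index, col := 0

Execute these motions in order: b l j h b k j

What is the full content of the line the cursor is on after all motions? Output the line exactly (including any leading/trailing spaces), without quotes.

After 1 (b): row=0 col=0 char='g'
After 2 (l): row=0 col=1 char='o'
After 3 (j): row=1 col=1 char='g'
After 4 (h): row=1 col=0 char='_'
After 5 (b): row=0 col=6 char='t'
After 6 (k): row=0 col=6 char='t'
After 7 (j): row=1 col=6 char='_'

Answer:  gold  moon fish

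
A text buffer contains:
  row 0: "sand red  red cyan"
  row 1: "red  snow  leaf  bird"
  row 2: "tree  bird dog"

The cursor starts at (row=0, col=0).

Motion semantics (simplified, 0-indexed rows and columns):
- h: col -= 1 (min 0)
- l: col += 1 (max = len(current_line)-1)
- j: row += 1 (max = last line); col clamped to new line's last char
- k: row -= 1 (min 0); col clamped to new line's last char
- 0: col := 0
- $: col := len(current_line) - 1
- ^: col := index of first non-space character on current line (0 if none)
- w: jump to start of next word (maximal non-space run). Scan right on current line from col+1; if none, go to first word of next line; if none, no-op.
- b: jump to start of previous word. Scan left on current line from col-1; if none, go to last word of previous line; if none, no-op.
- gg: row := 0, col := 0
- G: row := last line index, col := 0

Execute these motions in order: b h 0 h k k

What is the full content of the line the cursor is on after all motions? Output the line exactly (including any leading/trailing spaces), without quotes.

Answer: sand red  red cyan

Derivation:
After 1 (b): row=0 col=0 char='s'
After 2 (h): row=0 col=0 char='s'
After 3 (0): row=0 col=0 char='s'
After 4 (h): row=0 col=0 char='s'
After 5 (k): row=0 col=0 char='s'
After 6 (k): row=0 col=0 char='s'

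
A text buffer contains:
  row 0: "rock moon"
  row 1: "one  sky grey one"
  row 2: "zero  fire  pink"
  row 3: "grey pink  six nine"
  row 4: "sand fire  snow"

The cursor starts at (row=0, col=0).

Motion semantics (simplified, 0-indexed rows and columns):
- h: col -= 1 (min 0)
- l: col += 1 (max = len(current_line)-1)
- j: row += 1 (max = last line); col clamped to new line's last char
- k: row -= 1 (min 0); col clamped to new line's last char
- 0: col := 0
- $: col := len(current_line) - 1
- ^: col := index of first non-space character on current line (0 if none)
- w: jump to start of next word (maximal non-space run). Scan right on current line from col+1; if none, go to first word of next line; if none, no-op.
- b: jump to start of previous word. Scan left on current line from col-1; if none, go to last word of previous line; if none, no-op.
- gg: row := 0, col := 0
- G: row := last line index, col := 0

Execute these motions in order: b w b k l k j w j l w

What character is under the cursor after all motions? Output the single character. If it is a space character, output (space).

After 1 (b): row=0 col=0 char='r'
After 2 (w): row=0 col=5 char='m'
After 3 (b): row=0 col=0 char='r'
After 4 (k): row=0 col=0 char='r'
After 5 (l): row=0 col=1 char='o'
After 6 (k): row=0 col=1 char='o'
After 7 (j): row=1 col=1 char='n'
After 8 (w): row=1 col=5 char='s'
After 9 (j): row=2 col=5 char='_'
After 10 (l): row=2 col=6 char='f'
After 11 (w): row=2 col=12 char='p'

Answer: p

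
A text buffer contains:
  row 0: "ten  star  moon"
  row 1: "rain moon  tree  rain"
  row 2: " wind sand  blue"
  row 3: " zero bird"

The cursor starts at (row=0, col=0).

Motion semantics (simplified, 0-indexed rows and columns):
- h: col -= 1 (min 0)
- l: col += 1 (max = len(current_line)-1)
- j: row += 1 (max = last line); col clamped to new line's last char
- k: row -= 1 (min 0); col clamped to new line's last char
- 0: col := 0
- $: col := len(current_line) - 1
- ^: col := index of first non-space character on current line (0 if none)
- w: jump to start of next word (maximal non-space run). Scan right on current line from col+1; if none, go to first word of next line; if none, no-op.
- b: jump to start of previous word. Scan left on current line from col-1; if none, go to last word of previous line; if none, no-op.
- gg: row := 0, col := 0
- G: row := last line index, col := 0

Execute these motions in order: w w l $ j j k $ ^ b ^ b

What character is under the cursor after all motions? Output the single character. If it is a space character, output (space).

After 1 (w): row=0 col=5 char='s'
After 2 (w): row=0 col=11 char='m'
After 3 (l): row=0 col=12 char='o'
After 4 ($): row=0 col=14 char='n'
After 5 (j): row=1 col=14 char='e'
After 6 (j): row=2 col=14 char='u'
After 7 (k): row=1 col=14 char='e'
After 8 ($): row=1 col=20 char='n'
After 9 (^): row=1 col=0 char='r'
After 10 (b): row=0 col=11 char='m'
After 11 (^): row=0 col=0 char='t'
After 12 (b): row=0 col=0 char='t'

Answer: t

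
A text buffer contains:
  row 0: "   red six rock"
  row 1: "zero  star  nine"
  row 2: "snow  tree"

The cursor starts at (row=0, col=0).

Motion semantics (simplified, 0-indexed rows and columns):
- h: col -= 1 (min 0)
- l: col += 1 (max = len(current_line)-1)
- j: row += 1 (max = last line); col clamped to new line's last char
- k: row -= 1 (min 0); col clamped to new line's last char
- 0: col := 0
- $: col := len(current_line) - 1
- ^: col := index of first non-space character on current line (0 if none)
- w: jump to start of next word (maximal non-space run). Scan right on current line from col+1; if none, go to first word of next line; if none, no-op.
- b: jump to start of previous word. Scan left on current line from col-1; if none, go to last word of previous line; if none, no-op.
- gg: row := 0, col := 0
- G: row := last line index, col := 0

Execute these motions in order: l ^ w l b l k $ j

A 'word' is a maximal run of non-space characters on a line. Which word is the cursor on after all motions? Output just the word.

Answer: nine

Derivation:
After 1 (l): row=0 col=1 char='_'
After 2 (^): row=0 col=3 char='r'
After 3 (w): row=0 col=7 char='s'
After 4 (l): row=0 col=8 char='i'
After 5 (b): row=0 col=7 char='s'
After 6 (l): row=0 col=8 char='i'
After 7 (k): row=0 col=8 char='i'
After 8 ($): row=0 col=14 char='k'
After 9 (j): row=1 col=14 char='n'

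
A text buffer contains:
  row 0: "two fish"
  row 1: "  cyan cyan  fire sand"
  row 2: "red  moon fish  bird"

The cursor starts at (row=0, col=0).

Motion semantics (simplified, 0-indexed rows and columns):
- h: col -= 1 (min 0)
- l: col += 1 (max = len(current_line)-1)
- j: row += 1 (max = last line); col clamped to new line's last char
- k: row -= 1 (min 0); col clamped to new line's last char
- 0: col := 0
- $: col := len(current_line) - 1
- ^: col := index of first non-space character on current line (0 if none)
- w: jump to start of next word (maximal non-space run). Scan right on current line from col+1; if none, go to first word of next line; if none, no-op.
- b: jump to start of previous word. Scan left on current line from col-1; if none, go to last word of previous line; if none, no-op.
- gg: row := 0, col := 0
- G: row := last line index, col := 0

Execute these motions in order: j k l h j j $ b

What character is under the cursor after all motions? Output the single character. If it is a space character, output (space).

Answer: b

Derivation:
After 1 (j): row=1 col=0 char='_'
After 2 (k): row=0 col=0 char='t'
After 3 (l): row=0 col=1 char='w'
After 4 (h): row=0 col=0 char='t'
After 5 (j): row=1 col=0 char='_'
After 6 (j): row=2 col=0 char='r'
After 7 ($): row=2 col=19 char='d'
After 8 (b): row=2 col=16 char='b'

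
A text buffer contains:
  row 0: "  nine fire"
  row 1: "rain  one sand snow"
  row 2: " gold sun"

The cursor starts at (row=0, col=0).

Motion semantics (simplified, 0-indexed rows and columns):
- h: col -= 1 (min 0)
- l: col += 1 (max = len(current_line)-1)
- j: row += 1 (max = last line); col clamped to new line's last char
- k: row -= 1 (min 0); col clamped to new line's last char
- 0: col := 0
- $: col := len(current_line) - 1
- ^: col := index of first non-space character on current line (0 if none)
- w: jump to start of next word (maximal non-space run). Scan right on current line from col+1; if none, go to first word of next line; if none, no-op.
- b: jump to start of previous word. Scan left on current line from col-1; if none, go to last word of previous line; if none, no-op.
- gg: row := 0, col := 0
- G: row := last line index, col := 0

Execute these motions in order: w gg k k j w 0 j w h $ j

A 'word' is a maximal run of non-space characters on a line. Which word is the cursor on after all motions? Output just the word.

After 1 (w): row=0 col=2 char='n'
After 2 (gg): row=0 col=0 char='_'
After 3 (k): row=0 col=0 char='_'
After 4 (k): row=0 col=0 char='_'
After 5 (j): row=1 col=0 char='r'
After 6 (w): row=1 col=6 char='o'
After 7 (0): row=1 col=0 char='r'
After 8 (j): row=2 col=0 char='_'
After 9 (w): row=2 col=1 char='g'
After 10 (h): row=2 col=0 char='_'
After 11 ($): row=2 col=8 char='n'
After 12 (j): row=2 col=8 char='n'

Answer: sun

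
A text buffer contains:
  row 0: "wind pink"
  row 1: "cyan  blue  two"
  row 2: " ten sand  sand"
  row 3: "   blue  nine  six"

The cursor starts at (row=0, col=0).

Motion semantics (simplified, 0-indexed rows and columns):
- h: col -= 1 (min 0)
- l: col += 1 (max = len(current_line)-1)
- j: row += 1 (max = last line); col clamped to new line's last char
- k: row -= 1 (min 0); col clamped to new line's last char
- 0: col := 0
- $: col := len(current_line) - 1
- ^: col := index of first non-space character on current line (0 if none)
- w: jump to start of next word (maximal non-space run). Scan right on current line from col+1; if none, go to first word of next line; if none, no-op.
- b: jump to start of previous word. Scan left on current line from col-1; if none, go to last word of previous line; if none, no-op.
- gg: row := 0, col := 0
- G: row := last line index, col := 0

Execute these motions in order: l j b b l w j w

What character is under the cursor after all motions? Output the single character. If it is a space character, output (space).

Answer: t

Derivation:
After 1 (l): row=0 col=1 char='i'
After 2 (j): row=1 col=1 char='y'
After 3 (b): row=1 col=0 char='c'
After 4 (b): row=0 col=5 char='p'
After 5 (l): row=0 col=6 char='i'
After 6 (w): row=1 col=0 char='c'
After 7 (j): row=2 col=0 char='_'
After 8 (w): row=2 col=1 char='t'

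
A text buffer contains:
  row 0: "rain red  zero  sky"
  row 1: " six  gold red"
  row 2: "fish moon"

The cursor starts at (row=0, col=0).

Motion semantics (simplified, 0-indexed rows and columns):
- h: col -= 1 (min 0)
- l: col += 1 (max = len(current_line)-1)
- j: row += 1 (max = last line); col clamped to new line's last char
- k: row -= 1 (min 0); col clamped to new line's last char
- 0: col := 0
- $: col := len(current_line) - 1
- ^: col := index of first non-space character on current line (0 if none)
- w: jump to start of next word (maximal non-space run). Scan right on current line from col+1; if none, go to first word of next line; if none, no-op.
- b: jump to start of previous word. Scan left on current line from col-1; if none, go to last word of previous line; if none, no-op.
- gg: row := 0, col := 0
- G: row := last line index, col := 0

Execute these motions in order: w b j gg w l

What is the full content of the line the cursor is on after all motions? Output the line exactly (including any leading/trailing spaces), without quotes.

Answer: rain red  zero  sky

Derivation:
After 1 (w): row=0 col=5 char='r'
After 2 (b): row=0 col=0 char='r'
After 3 (j): row=1 col=0 char='_'
After 4 (gg): row=0 col=0 char='r'
After 5 (w): row=0 col=5 char='r'
After 6 (l): row=0 col=6 char='e'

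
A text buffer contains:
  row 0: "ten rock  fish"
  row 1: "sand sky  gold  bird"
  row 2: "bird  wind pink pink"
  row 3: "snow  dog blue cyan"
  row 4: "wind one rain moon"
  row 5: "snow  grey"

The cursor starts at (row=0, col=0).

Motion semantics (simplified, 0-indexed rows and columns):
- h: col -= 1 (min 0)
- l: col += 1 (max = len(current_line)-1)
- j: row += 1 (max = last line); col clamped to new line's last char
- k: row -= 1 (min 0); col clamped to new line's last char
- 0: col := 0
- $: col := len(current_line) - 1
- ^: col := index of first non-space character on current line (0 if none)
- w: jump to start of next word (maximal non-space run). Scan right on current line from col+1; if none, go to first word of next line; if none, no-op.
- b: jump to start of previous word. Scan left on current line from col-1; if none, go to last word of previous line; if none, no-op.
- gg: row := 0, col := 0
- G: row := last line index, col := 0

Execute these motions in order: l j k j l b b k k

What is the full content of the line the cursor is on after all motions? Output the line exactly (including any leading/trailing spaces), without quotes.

After 1 (l): row=0 col=1 char='e'
After 2 (j): row=1 col=1 char='a'
After 3 (k): row=0 col=1 char='e'
After 4 (j): row=1 col=1 char='a'
After 5 (l): row=1 col=2 char='n'
After 6 (b): row=1 col=0 char='s'
After 7 (b): row=0 col=10 char='f'
After 8 (k): row=0 col=10 char='f'
After 9 (k): row=0 col=10 char='f'

Answer: ten rock  fish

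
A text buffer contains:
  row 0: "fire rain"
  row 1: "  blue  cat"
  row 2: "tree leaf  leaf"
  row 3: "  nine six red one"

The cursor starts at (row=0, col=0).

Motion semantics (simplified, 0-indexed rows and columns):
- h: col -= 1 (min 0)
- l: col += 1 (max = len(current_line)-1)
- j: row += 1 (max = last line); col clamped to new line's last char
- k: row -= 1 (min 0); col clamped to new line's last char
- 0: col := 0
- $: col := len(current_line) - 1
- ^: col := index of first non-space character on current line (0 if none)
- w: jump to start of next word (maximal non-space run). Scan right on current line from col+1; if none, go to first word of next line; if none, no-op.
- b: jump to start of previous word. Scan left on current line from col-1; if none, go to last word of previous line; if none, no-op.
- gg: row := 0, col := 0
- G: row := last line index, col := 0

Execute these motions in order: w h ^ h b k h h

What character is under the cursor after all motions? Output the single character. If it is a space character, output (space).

After 1 (w): row=0 col=5 char='r'
After 2 (h): row=0 col=4 char='_'
After 3 (^): row=0 col=0 char='f'
After 4 (h): row=0 col=0 char='f'
After 5 (b): row=0 col=0 char='f'
After 6 (k): row=0 col=0 char='f'
After 7 (h): row=0 col=0 char='f'
After 8 (h): row=0 col=0 char='f'

Answer: f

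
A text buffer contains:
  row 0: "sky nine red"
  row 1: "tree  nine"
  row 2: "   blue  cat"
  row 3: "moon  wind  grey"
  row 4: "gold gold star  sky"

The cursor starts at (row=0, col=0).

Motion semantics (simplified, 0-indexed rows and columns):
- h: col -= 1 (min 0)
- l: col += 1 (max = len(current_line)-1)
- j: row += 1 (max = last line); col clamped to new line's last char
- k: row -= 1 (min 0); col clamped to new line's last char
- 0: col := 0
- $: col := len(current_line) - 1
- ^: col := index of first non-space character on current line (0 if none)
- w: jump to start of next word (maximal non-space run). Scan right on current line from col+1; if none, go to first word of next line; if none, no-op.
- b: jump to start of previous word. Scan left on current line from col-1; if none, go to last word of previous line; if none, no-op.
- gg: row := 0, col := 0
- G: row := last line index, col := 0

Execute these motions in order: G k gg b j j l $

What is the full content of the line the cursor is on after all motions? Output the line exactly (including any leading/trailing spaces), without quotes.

After 1 (G): row=4 col=0 char='g'
After 2 (k): row=3 col=0 char='m'
After 3 (gg): row=0 col=0 char='s'
After 4 (b): row=0 col=0 char='s'
After 5 (j): row=1 col=0 char='t'
After 6 (j): row=2 col=0 char='_'
After 7 (l): row=2 col=1 char='_'
After 8 ($): row=2 col=11 char='t'

Answer:    blue  cat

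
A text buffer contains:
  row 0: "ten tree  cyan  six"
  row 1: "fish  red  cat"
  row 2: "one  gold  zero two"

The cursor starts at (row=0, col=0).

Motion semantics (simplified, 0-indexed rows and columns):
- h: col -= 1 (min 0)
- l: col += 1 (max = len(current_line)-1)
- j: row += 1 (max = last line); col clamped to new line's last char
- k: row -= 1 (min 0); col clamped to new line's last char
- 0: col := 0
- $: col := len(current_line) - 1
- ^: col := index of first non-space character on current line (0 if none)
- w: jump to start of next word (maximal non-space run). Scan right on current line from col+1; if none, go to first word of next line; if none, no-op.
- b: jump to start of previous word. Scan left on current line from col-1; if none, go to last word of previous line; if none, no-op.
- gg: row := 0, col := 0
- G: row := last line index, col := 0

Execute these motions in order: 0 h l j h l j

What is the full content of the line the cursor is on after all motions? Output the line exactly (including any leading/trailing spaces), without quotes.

Answer: one  gold  zero two

Derivation:
After 1 (0): row=0 col=0 char='t'
After 2 (h): row=0 col=0 char='t'
After 3 (l): row=0 col=1 char='e'
After 4 (j): row=1 col=1 char='i'
After 5 (h): row=1 col=0 char='f'
After 6 (l): row=1 col=1 char='i'
After 7 (j): row=2 col=1 char='n'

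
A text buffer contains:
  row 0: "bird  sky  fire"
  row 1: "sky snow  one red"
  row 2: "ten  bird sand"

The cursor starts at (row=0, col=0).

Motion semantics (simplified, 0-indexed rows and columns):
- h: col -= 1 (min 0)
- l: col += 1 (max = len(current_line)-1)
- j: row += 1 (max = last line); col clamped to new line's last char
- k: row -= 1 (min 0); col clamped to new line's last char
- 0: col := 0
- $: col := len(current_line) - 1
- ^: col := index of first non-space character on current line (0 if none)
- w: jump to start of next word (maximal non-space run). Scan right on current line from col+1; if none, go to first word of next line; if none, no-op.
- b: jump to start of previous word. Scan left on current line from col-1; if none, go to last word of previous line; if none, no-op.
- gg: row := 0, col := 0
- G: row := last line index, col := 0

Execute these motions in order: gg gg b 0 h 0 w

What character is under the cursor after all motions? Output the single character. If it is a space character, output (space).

After 1 (gg): row=0 col=0 char='b'
After 2 (gg): row=0 col=0 char='b'
After 3 (b): row=0 col=0 char='b'
After 4 (0): row=0 col=0 char='b'
After 5 (h): row=0 col=0 char='b'
After 6 (0): row=0 col=0 char='b'
After 7 (w): row=0 col=6 char='s'

Answer: s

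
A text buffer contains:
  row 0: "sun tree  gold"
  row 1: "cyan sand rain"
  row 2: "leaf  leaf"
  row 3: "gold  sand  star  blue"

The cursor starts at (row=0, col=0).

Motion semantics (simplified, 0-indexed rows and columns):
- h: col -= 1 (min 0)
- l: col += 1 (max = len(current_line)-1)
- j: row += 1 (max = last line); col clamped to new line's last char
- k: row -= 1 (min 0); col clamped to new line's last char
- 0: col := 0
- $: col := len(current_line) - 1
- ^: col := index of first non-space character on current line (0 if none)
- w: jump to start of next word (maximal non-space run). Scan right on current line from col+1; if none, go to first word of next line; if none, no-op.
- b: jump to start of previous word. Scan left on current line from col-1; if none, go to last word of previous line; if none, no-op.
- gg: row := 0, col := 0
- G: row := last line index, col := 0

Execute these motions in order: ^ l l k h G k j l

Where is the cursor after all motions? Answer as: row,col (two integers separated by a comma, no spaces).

After 1 (^): row=0 col=0 char='s'
After 2 (l): row=0 col=1 char='u'
After 3 (l): row=0 col=2 char='n'
After 4 (k): row=0 col=2 char='n'
After 5 (h): row=0 col=1 char='u'
After 6 (G): row=3 col=0 char='g'
After 7 (k): row=2 col=0 char='l'
After 8 (j): row=3 col=0 char='g'
After 9 (l): row=3 col=1 char='o'

Answer: 3,1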